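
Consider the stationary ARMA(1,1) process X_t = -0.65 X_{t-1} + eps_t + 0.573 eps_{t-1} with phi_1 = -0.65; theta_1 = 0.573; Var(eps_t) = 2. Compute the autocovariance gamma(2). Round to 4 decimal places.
\gamma(2) = 0.1088

Multiply the model equation by X_{t-k} and take expectations. With theta_0 = psi_0 = 1 and psi_j the MA(infinity) weights, this gives
  gamma(k) - sum_i phi_i gamma(k-i) = c_k,
  c_k = sigma^2 * sum_{j=k..q} theta_j psi_{j-k}   (c_k = 0 for k > q),
using gamma(-m) = gamma(m).
psi-weights needed (psi_j = theta_j + sum_i phi_i psi_{j-i}):
  psi_1 = theta_1 + phi_1 = 0.573 + (-0.65) = -0.077
Right-hand sides:
  c_0 = sigma^2 (1 + theta_1 psi_1) = 2 * (1 + (0.573)(-0.077)) = 2 * 0.955879 = 1.911758
  c_1 = sigma^2 theta_1 = 2 * (0.573) = 1.146
  c_2 = 0
Equations for k = 0 and k = 1 (AR order 1):
  gamma(0) = phi_1 gamma(1) + c_0
  gamma(1) = phi_1 gamma(0) + c_1
Substituting the second into the first: gamma(0) (1 - phi_1^2) = c_0 + phi_1 c_1, so
  gamma(0) = (c_0 + phi_1 c_1) / (1 - phi_1^2) = (1.911758 + (-0.65)(1.146)) / (1 - (-0.65)^2) = 1.166858 / 0.5775 = 2.020533.
  gamma(1) = phi_1 gamma(0) + c_1 = (-0.65)(2.020533) + (1.146) = -0.167347.
For k = 2 (> q): gamma(2) = phi_1 gamma(1) = (-0.65)(-0.167347) = 0.108775.
Therefore gamma(2) = 0.1088 (to 4 decimal places).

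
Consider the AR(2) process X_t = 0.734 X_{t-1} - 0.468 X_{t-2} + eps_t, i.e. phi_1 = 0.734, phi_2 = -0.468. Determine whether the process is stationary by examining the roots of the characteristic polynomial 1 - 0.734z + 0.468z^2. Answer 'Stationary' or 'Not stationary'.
\text{Stationary}

The AR(p) characteristic polynomial is P(z) = 1 - 0.734z + 0.468z^2.
Stationarity requires all roots to lie outside the unit circle, i.e. |z| > 1 for every root.
Set 1 + (-0.734) z + (0.468) z^2 = 0, i.e. a z^2 + b z + c = 0 with a = 0.468, b = -0.734, c = 1.
Discriminant D = b^2 - 4ac = (-0.734)^2 - 4*(0.468)*1 = 0.538756 - (1.872) = -1.333244.
D < 0, so the roots are the complex-conjugate pair z = (-b +/- i sqrt(-D)) / (2a) = 0.7842 +/- 1.2336i.
For a conjugate pair |z|^2 = z * conj(z) = (product of roots) = c/a = 1/(0.468) = 2.136752, so |z| = sqrt(2.136752) = 1.4618 for both roots.
Moduli of all roots: 1.4618, 1.4618.
All moduli strictly greater than 1? Yes.
Verdict: Stationary.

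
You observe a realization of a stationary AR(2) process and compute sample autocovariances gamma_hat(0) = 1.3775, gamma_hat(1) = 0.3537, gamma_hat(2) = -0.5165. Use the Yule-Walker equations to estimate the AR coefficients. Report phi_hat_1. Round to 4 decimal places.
\hat\phi_{1} = 0.3780

The Yule-Walker equations for an AR(p) process read, in matrix form,
  Gamma_p phi = r_p,   with   (Gamma_p)_{ij} = gamma(|i - j|),
                       (r_p)_i = gamma(i),   i,j = 1..p.
Substitute the sample gammas (Toeplitz matrix and right-hand side of size 2):
  Gamma_p = [[1.3775, 0.3537], [0.3537, 1.3775]]
  r_p     = [0.3537, -0.5165]
Written out:
  1.3775 phi_1 + 0.3537 phi_2 = 0.3537
  0.3537 phi_1 + 1.3775 phi_2 = -0.5165
Solve by Cramer's rule:
  det = gamma(0)^2 - gamma(1)^2 = (1.3775)^2 - (0.3537)^2 = 1.89750625 - 0.12510369 = 1.77240256
  phi_hat_1 = [gamma(1) gamma(0) - gamma(1) gamma(2)] / det = [(0.3537)(1.3775) - (0.3537)(-0.5165)] / 1.77240256 = 0.6699078 / 1.77240256 = 0.378
  phi_hat_2 = [gamma(0) gamma(2) - gamma(1)^2] / det = [(1.3775)(-0.5165) - (0.3537)^2] / 1.77240256 = -0.83658244 / 1.77240256 = -0.472
So phi_hat = [0.3780, -0.4720].
Therefore phi_hat_1 = 0.3780.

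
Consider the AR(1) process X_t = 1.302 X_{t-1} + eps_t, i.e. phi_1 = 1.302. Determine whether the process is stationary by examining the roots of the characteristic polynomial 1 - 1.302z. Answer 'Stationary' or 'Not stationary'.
\text{Not stationary}

The AR(p) characteristic polynomial is P(z) = 1 - 1.302z.
Stationarity requires all roots to lie outside the unit circle, i.e. |z| > 1 for every root.
This is linear in z: 1 + (-1.302) z = 0  =>  z = -1/(-1.302) = 0.768049,  |z| = 0.768049.
Moduli of all roots: 0.7680.
All moduli strictly greater than 1? No.
Verdict: Not stationary.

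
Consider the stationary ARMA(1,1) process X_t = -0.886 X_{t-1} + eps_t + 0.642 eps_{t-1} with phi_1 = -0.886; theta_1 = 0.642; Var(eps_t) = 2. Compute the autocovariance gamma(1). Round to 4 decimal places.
\gamma(1) = -0.9787

Multiply the model equation by X_{t-k} and take expectations. With theta_0 = psi_0 = 1 and psi_j the MA(infinity) weights, this gives
  gamma(k) - sum_i phi_i gamma(k-i) = c_k,
  c_k = sigma^2 * sum_{j=k..q} theta_j psi_{j-k}   (c_k = 0 for k > q),
using gamma(-m) = gamma(m).
psi-weights needed (psi_j = theta_j + sum_i phi_i psi_{j-i}):
  psi_1 = theta_1 + phi_1 = 0.642 + (-0.886) = -0.244
Right-hand sides:
  c_0 = sigma^2 (1 + theta_1 psi_1) = 2 * (1 + (0.642)(-0.244)) = 2 * 0.843352 = 1.686704
  c_1 = sigma^2 theta_1 = 2 * (0.642) = 1.284
  c_2 = 0
Equations for k = 0 and k = 1 (AR order 1):
  gamma(0) = phi_1 gamma(1) + c_0
  gamma(1) = phi_1 gamma(0) + c_1
Substituting the second into the first: gamma(0) (1 - phi_1^2) = c_0 + phi_1 c_1, so
  gamma(0) = (c_0 + phi_1 c_1) / (1 - phi_1^2) = (1.686704 + (-0.886)(1.284)) / (1 - (-0.886)^2) = 0.54908 / 0.215004 = 2.553813.
  gamma(1) = phi_1 gamma(0) + c_1 = (-0.886)(2.553813) + (1.284) = -0.978678.
Therefore gamma(1) = -0.9787 (to 4 decimal places).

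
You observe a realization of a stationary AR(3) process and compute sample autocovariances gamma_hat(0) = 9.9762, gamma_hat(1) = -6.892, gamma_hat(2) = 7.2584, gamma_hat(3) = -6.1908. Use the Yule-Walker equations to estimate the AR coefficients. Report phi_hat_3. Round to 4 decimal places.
\hat\phi_{3} = -0.0690

The Yule-Walker equations for an AR(p) process read, in matrix form,
  Gamma_p phi = r_p,   with   (Gamma_p)_{ij} = gamma(|i - j|),
                       (r_p)_i = gamma(i),   i,j = 1..p.
Substitute the sample gammas (Toeplitz matrix and right-hand side of size 3):
  Gamma_p = [[9.9762, -6.892, 7.2584], [-6.892, 9.9762, -6.892], [7.2584, -6.892, 9.9762]]
  r_p     = [-6.892, 7.2584, -6.1908]
Written out (R1..R3):
  (R1) 9.9762 phi_1 - 6.892 phi_2 + 7.2584 phi_3 = -6.892
  (R2) -6.892 phi_1 + 9.9762 phi_2 - 6.892 phi_3 = 7.2584
  (R3) 7.2584 phi_1 - 6.892 phi_2 + 9.9762 phi_3 = -6.1908
Gaussian elimination:
  R2 <- R2 - (-6.892/9.9762) R1 = R2 - (-0.690844) R1:  5.214902 phi_2 - 1.877576 phi_3 = 2.497102
  R3 <- R3 - (7.2584/9.9762) R1 = R3 - (0.727572) R1:  -1.877576 phi_2 + 4.695194 phi_3 = -1.176376
  R3 <- R3 - (-1.877576/5.214902) R2 = R3 - (-0.360041) R2:  4.01919 phi_3 = -0.277318
Back-substitution:
  phi_hat_3 = -0.277318 / 4.01919 = -0.068999
  phi_hat_2 = (2.497102 - (-1.877576)(-0.068999)) / 5.214902 = 0.453997
  phi_hat_1 = (-6.892 - (-6.892)(0.453997) - (7.2584)(-0.068999)) / 9.9762 = -0.327001
So phi_hat = [-0.3270, 0.4540, -0.0690].
Therefore phi_hat_3 = -0.0690.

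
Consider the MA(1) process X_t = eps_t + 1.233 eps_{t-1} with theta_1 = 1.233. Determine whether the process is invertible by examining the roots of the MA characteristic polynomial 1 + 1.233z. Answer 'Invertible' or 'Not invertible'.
\text{Not invertible}

The MA(q) characteristic polynomial is P(z) = 1 + 1.233z.
Invertibility requires all roots to lie outside the unit circle, i.e. |z| > 1 for every root.
This is linear in z: 1 + (1.233) z = 0  =>  z = -1/(1.233) = -0.81103,  |z| = 0.81103.
Moduli of all roots: 0.8110.
All moduli strictly greater than 1? No.
Verdict: Not invertible.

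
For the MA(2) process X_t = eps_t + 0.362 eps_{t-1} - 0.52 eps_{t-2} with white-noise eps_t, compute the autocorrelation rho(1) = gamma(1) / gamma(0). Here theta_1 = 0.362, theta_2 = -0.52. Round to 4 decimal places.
\rho(1) = 0.1240

For an MA(q) process with theta_0 = 1, the autocovariance is
  gamma(k) = sigma^2 * sum_{i=0..q-k} theta_i * theta_{i+k},
and rho(k) = gamma(k) / gamma(0). Sigma^2 cancels.
  numerator   = (1)*(0.362) + (0.362)*(-0.52) = 0.17376.
  denominator = (1)^2 + (0.362)^2 + (-0.52)^2 = 1.401444.
  rho(1) = 0.17376 / 1.401444 = 0.1240.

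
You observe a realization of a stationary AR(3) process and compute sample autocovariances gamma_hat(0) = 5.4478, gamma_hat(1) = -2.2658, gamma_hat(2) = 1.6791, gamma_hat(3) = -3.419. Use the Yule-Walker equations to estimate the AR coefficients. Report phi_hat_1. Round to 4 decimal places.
\hat\phi_{1} = -0.2560

The Yule-Walker equations for an AR(p) process read, in matrix form,
  Gamma_p phi = r_p,   with   (Gamma_p)_{ij} = gamma(|i - j|),
                       (r_p)_i = gamma(i),   i,j = 1..p.
Substitute the sample gammas (Toeplitz matrix and right-hand side of size 3):
  Gamma_p = [[5.4478, -2.2658, 1.6791], [-2.2658, 5.4478, -2.2658], [1.6791, -2.2658, 5.4478]]
  r_p     = [-2.2658, 1.6791, -3.419]
Written out (R1..R3):
  (R1) 5.4478 phi_1 - 2.2658 phi_2 + 1.6791 phi_3 = -2.2658
  (R2) -2.2658 phi_1 + 5.4478 phi_2 - 2.2658 phi_3 = 1.6791
  (R3) 1.6791 phi_1 - 2.2658 phi_2 + 5.4478 phi_3 = -3.419
Gaussian elimination:
  R2 <- R2 - (-2.2658/5.4478) R1 = R2 - (-0.415911) R1:  4.505429 phi_2 - 1.567444 phi_3 = 0.736729
  R3 <- R3 - (1.6791/5.4478) R1 = R3 - (0.308216) R1:  -1.567444 phi_2 + 4.930274 phi_3 = -2.720644
  R3 <- R3 - (-1.567444/4.505429) R2 = R3 - (-0.347901) R2:  4.384959 phi_3 = -2.464335
Back-substitution:
  phi_hat_3 = -2.464335 / 4.384959 = -0.561997
  phi_hat_2 = (0.736729 - (-1.567444)(-0.561997)) / 4.505429 = -0.031999
  phi_hat_1 = (-2.2658 - (-2.2658)(-0.031999) - (1.6791)(-0.561997)) / 5.4478 = -0.256003
So phi_hat = [-0.2560, -0.0320, -0.5620].
Therefore phi_hat_1 = -0.2560.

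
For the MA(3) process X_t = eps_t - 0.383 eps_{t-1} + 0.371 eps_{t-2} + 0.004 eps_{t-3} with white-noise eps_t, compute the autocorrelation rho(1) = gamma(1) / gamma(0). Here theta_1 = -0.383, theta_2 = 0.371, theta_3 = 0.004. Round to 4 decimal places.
\rho(1) = -0.4077

For an MA(q) process with theta_0 = 1, the autocovariance is
  gamma(k) = sigma^2 * sum_{i=0..q-k} theta_i * theta_{i+k},
and rho(k) = gamma(k) / gamma(0). Sigma^2 cancels.
  numerator   = (1)*(-0.383) + (-0.383)*(0.371) + (0.371)*(0.004) = -0.523609.
  denominator = (1)^2 + (-0.383)^2 + (0.371)^2 + (0.004)^2 = 1.284346.
  rho(1) = -0.523609 / 1.284346 = -0.4077.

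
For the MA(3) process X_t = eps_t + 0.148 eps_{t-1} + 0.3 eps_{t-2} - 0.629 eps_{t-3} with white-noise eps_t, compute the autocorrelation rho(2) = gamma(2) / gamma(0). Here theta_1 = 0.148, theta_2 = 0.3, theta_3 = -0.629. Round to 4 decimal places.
\rho(2) = 0.1372

For an MA(q) process with theta_0 = 1, the autocovariance is
  gamma(k) = sigma^2 * sum_{i=0..q-k} theta_i * theta_{i+k},
and rho(k) = gamma(k) / gamma(0). Sigma^2 cancels.
  numerator   = (1)*(0.3) + (0.148)*(-0.629) = 0.206908.
  denominator = (1)^2 + (0.148)^2 + (0.3)^2 + (-0.629)^2 = 1.507545.
  rho(2) = 0.206908 / 1.507545 = 0.1372.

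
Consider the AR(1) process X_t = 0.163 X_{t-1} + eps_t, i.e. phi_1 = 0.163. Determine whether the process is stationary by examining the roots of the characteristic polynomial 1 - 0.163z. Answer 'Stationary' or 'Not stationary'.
\text{Stationary}

The AR(p) characteristic polynomial is P(z) = 1 - 0.163z.
Stationarity requires all roots to lie outside the unit circle, i.e. |z| > 1 for every root.
This is linear in z: 1 + (-0.163) z = 0  =>  z = -1/(-0.163) = 6.134969,  |z| = 6.134969.
Moduli of all roots: 6.1350.
All moduli strictly greater than 1? Yes.
Verdict: Stationary.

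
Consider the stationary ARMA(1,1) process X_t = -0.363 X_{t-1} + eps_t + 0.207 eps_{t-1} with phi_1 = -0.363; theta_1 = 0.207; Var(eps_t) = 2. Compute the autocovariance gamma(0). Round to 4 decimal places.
\gamma(0) = 2.0561

Multiply the model equation by X_{t-k} and take expectations. With theta_0 = psi_0 = 1 and psi_j the MA(infinity) weights, this gives
  gamma(k) - sum_i phi_i gamma(k-i) = c_k,
  c_k = sigma^2 * sum_{j=k..q} theta_j psi_{j-k}   (c_k = 0 for k > q),
using gamma(-m) = gamma(m).
psi-weights needed (psi_j = theta_j + sum_i phi_i psi_{j-i}):
  psi_1 = theta_1 + phi_1 = 0.207 + (-0.363) = -0.156
Right-hand sides:
  c_0 = sigma^2 (1 + theta_1 psi_1) = 2 * (1 + (0.207)(-0.156)) = 2 * 0.967708 = 1.935416
  c_1 = sigma^2 theta_1 = 2 * (0.207) = 0.414
  c_2 = 0
Equations for k = 0 and k = 1 (AR order 1):
  gamma(0) = phi_1 gamma(1) + c_0
  gamma(1) = phi_1 gamma(0) + c_1
Substituting the second into the first: gamma(0) (1 - phi_1^2) = c_0 + phi_1 c_1, so
  gamma(0) = (c_0 + phi_1 c_1) / (1 - phi_1^2) = (1.935416 + (-0.363)(0.414)) / (1 - (-0.363)^2) = 1.785134 / 0.868231 = 2.056059.
Therefore gamma(0) = 2.0561 (to 4 decimal places).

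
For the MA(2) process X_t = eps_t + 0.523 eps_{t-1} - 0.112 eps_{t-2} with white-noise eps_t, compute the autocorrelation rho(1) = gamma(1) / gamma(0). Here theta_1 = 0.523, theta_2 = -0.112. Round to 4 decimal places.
\rho(1) = 0.3611

For an MA(q) process with theta_0 = 1, the autocovariance is
  gamma(k) = sigma^2 * sum_{i=0..q-k} theta_i * theta_{i+k},
and rho(k) = gamma(k) / gamma(0). Sigma^2 cancels.
  numerator   = (1)*(0.523) + (0.523)*(-0.112) = 0.464424.
  denominator = (1)^2 + (0.523)^2 + (-0.112)^2 = 1.286073.
  rho(1) = 0.464424 / 1.286073 = 0.3611.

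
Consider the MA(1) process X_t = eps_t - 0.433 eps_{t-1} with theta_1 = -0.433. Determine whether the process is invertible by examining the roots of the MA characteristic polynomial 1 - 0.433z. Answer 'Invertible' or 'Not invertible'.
\text{Invertible}

The MA(q) characteristic polynomial is P(z) = 1 - 0.433z.
Invertibility requires all roots to lie outside the unit circle, i.e. |z| > 1 for every root.
This is linear in z: 1 + (-0.433) z = 0  =>  z = -1/(-0.433) = 2.309469,  |z| = 2.309469.
Moduli of all roots: 2.3095.
All moduli strictly greater than 1? Yes.
Verdict: Invertible.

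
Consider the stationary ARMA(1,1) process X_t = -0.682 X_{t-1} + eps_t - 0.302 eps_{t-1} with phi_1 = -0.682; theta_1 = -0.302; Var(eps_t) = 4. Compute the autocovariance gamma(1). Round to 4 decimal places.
\gamma(1) = -8.8743

Multiply the model equation by X_{t-k} and take expectations. With theta_0 = psi_0 = 1 and psi_j the MA(infinity) weights, this gives
  gamma(k) - sum_i phi_i gamma(k-i) = c_k,
  c_k = sigma^2 * sum_{j=k..q} theta_j psi_{j-k}   (c_k = 0 for k > q),
using gamma(-m) = gamma(m).
psi-weights needed (psi_j = theta_j + sum_i phi_i psi_{j-i}):
  psi_1 = theta_1 + phi_1 = -0.302 + (-0.682) = -0.984
Right-hand sides:
  c_0 = sigma^2 (1 + theta_1 psi_1) = 4 * (1 + (-0.302)(-0.984)) = 4 * 1.297168 = 5.188672
  c_1 = sigma^2 theta_1 = 4 * (-0.302) = -1.208
  c_2 = 0
Equations for k = 0 and k = 1 (AR order 1):
  gamma(0) = phi_1 gamma(1) + c_0
  gamma(1) = phi_1 gamma(0) + c_1
Substituting the second into the first: gamma(0) (1 - phi_1^2) = c_0 + phi_1 c_1, so
  gamma(0) = (c_0 + phi_1 c_1) / (1 - phi_1^2) = (5.188672 + (-0.682)(-1.208)) / (1 - (-0.682)^2) = 6.012528 / 0.534876 = 11.240975.
  gamma(1) = phi_1 gamma(0) + c_1 = (-0.682)(11.240975) + (-1.208) = -8.874345.
Therefore gamma(1) = -8.8743 (to 4 decimal places).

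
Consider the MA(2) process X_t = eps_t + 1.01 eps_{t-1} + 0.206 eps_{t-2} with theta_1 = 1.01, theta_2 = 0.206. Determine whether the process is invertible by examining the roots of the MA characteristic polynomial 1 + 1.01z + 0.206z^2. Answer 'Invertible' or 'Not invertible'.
\text{Invertible}

The MA(q) characteristic polynomial is P(z) = 1 + 1.01z + 0.206z^2.
Invertibility requires all roots to lie outside the unit circle, i.e. |z| > 1 for every root.
Set 1 + (1.01) z + (0.206) z^2 = 0, i.e. a z^2 + b z + c = 0 with a = 0.206, b = 1.01, c = 1.
Discriminant D = b^2 - 4ac = (1.01)^2 - 4*(0.206)*1 = 1.0201 - (0.824) = 0.1961.
D >= 0, so the roots are real: z = (-b +/- sqrt(D)) / (2a) = (-1.01 +/- 0.442832) / (0.412).
  z_1 = (-1.01 + 0.442832) / (0.412) = -1.3766,   |z_1| = 1.3766.
  z_2 = (-1.01 - 0.442832) / (0.412) = -3.5263,   |z_2| = 3.5263.
Moduli of all roots: 1.3766, 3.5263.
All moduli strictly greater than 1? Yes.
Verdict: Invertible.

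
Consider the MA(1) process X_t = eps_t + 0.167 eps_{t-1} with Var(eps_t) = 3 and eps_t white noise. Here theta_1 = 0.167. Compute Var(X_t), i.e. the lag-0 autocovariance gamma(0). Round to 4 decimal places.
\gamma(0) = 3.0837

For an MA(q) process X_t = eps_t + sum_i theta_i eps_{t-i} with
Var(eps_t) = sigma^2, the variance is
  gamma(0) = sigma^2 * (1 + sum_i theta_i^2).
  sum_i theta_i^2 = (0.167)^2 = 0.027889.
  gamma(0) = 3 * (1 + 0.027889) = 3 * 1.027889 = 3.083667, which rounds to 3.0837.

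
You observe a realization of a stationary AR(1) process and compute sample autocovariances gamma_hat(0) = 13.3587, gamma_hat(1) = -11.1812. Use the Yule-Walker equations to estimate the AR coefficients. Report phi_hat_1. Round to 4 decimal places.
\hat\phi_{1} = -0.8370

The Yule-Walker equations for an AR(p) process read, in matrix form,
  Gamma_p phi = r_p,   with   (Gamma_p)_{ij} = gamma(|i - j|),
                       (r_p)_i = gamma(i),   i,j = 1..p.
Substitute the sample gammas (Toeplitz matrix and right-hand side of size 1):
  Gamma_p = [[13.3587]]
  r_p     = [-11.1812]
With p = 1 this is the single equation gamma(0) phi_1 = gamma(1):
  phi_hat_1 = gamma(1) / gamma(0) = -11.1812 / 13.3587 = -0.8370.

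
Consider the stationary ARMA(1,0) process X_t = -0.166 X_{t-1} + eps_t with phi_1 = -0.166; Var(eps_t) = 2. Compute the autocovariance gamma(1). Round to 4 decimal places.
\gamma(1) = -0.3414

Multiply the model equation by X_{t-k} and take expectations. With theta_0 = psi_0 = 1 and psi_j the MA(infinity) weights, this gives
  gamma(k) - sum_i phi_i gamma(k-i) = c_k,
  c_k = sigma^2 * sum_{j=k..q} theta_j psi_{j-k}   (c_k = 0 for k > q),
using gamma(-m) = gamma(m).
Pure AR (q = 0): c_0 = sigma^2 = 2, c_k = 0 for k >= 1.
Equations for k = 0 and k = 1 (AR order 1):
  gamma(0) = phi_1 gamma(1) + c_0
  gamma(1) = phi_1 gamma(0) + c_1
Substituting the second into the first: gamma(0) (1 - phi_1^2) = c_0 + phi_1 c_1, so
  gamma(0) = c_0 / (1 - phi_1^2) = 2 / (1 - (-0.166)^2) = 2 / 0.972444 = 2.056674.
  gamma(1) = phi_1 gamma(0) = (-0.166)(2.056674) = -0.341408.
Therefore gamma(1) = -0.3414 (to 4 decimal places).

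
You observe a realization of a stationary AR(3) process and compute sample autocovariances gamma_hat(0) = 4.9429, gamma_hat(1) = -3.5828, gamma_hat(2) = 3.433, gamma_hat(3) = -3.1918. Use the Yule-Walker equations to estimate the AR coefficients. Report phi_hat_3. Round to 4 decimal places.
\hat\phi_{3} = -0.1530

The Yule-Walker equations for an AR(p) process read, in matrix form,
  Gamma_p phi = r_p,   with   (Gamma_p)_{ij} = gamma(|i - j|),
                       (r_p)_i = gamma(i),   i,j = 1..p.
Substitute the sample gammas (Toeplitz matrix and right-hand side of size 3):
  Gamma_p = [[4.9429, -3.5828, 3.433], [-3.5828, 4.9429, -3.5828], [3.433, -3.5828, 4.9429]]
  r_p     = [-3.5828, 3.433, -3.1918]
Written out (R1..R3):
  (R1) 4.9429 phi_1 - 3.5828 phi_2 + 3.433 phi_3 = -3.5828
  (R2) -3.5828 phi_1 + 4.9429 phi_2 - 3.5828 phi_3 = 3.433
  (R3) 3.433 phi_1 - 3.5828 phi_2 + 4.9429 phi_3 = -3.1918
Gaussian elimination:
  R2 <- R2 - (-3.5828/4.9429) R1 = R2 - (-0.724838) R1:  2.345952 phi_2 - 1.094432 phi_3 = 0.836052
  R3 <- R3 - (3.433/4.9429) R1 = R3 - (0.694532) R1:  -1.094432 phi_2 + 2.558573 phi_3 = -0.703432
  R3 <- R3 - (-1.094432/2.345952) R2 = R3 - (-0.46652) R2:  2.047999 phi_3 = -0.313398
Back-substitution:
  phi_hat_3 = -0.313398 / 2.047999 = -0.153026
  phi_hat_2 = (0.836052 - (-1.094432)(-0.153026)) / 2.345952 = 0.284991
  phi_hat_1 = (-3.5828 - (-3.5828)(0.284991) - (3.433)(-0.153026)) / 4.9429 = -0.411984
So phi_hat = [-0.4120, 0.2850, -0.1530].
Therefore phi_hat_3 = -0.1530.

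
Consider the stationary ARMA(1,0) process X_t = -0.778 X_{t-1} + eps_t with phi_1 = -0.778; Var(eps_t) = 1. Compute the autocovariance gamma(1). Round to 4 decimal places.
\gamma(1) = -1.9710

Multiply the model equation by X_{t-k} and take expectations. With theta_0 = psi_0 = 1 and psi_j the MA(infinity) weights, this gives
  gamma(k) - sum_i phi_i gamma(k-i) = c_k,
  c_k = sigma^2 * sum_{j=k..q} theta_j psi_{j-k}   (c_k = 0 for k > q),
using gamma(-m) = gamma(m).
Pure AR (q = 0): c_0 = sigma^2 = 1, c_k = 0 for k >= 1.
Equations for k = 0 and k = 1 (AR order 1):
  gamma(0) = phi_1 gamma(1) + c_0
  gamma(1) = phi_1 gamma(0) + c_1
Substituting the second into the first: gamma(0) (1 - phi_1^2) = c_0 + phi_1 c_1, so
  gamma(0) = c_0 / (1 - phi_1^2) = 1 / (1 - (-0.778)^2) = 1 / 0.394716 = 2.533467.
  gamma(1) = phi_1 gamma(0) = (-0.778)(2.533467) = -1.971037.
Therefore gamma(1) = -1.9710 (to 4 decimal places).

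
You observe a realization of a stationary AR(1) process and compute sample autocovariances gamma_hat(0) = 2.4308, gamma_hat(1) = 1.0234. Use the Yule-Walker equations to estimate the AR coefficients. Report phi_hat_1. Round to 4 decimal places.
\hat\phi_{1} = 0.4210

The Yule-Walker equations for an AR(p) process read, in matrix form,
  Gamma_p phi = r_p,   with   (Gamma_p)_{ij} = gamma(|i - j|),
                       (r_p)_i = gamma(i),   i,j = 1..p.
Substitute the sample gammas (Toeplitz matrix and right-hand side of size 1):
  Gamma_p = [[2.4308]]
  r_p     = [1.0234]
With p = 1 this is the single equation gamma(0) phi_1 = gamma(1):
  phi_hat_1 = gamma(1) / gamma(0) = 1.0234 / 2.4308 = 0.4210.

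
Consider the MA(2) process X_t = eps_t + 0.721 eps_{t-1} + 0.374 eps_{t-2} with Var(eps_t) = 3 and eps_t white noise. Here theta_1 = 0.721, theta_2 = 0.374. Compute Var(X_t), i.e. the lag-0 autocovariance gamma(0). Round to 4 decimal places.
\gamma(0) = 4.9792

For an MA(q) process X_t = eps_t + sum_i theta_i eps_{t-i} with
Var(eps_t) = sigma^2, the variance is
  gamma(0) = sigma^2 * (1 + sum_i theta_i^2).
  sum_i theta_i^2 = (0.721)^2 + (0.374)^2 = 0.519841 + 0.139876 = 0.659717.
  gamma(0) = 3 * (1 + 0.659717) = 3 * 1.659717 = 4.979151, which rounds to 4.9792.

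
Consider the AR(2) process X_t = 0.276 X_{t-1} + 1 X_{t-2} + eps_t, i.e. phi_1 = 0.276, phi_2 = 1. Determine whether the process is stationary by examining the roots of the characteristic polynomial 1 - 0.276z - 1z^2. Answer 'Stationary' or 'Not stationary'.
\text{Not stationary}

The AR(p) characteristic polynomial is P(z) = 1 - 0.276z - 1z^2.
Stationarity requires all roots to lie outside the unit circle, i.e. |z| > 1 for every root.
Set 1 + (-0.276) z + (-1) z^2 = 0, i.e. a z^2 + b z + c = 0 with a = -1, b = -0.276, c = 1.
Discriminant D = b^2 - 4ac = (-0.276)^2 - 4*(-1)*1 = 0.076176 - (-4) = 4.076176.
D >= 0, so the roots are real: z = (-b +/- sqrt(D)) / (2a) = (0.276 +/- 2.018954) / (-2).
  z_1 = (0.276 + 2.018954) / (-2) = -1.1475,   |z_1| = 1.1475.
  z_2 = (0.276 - 2.018954) / (-2) = 0.8715,   |z_2| = 0.8715.
Moduli of all roots: 1.1475, 0.8715.
All moduli strictly greater than 1? No.
Verdict: Not stationary.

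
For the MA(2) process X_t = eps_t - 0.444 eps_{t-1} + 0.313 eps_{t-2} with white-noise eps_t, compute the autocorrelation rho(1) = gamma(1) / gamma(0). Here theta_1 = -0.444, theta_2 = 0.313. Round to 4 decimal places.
\rho(1) = -0.4501

For an MA(q) process with theta_0 = 1, the autocovariance is
  gamma(k) = sigma^2 * sum_{i=0..q-k} theta_i * theta_{i+k},
and rho(k) = gamma(k) / gamma(0). Sigma^2 cancels.
  numerator   = (1)*(-0.444) + (-0.444)*(0.313) = -0.582972.
  denominator = (1)^2 + (-0.444)^2 + (0.313)^2 = 1.295105.
  rho(1) = -0.582972 / 1.295105 = -0.4501.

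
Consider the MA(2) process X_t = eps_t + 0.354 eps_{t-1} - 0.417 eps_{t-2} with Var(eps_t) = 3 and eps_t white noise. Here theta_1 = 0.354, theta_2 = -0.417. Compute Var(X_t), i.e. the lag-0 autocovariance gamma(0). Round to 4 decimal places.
\gamma(0) = 3.8976

For an MA(q) process X_t = eps_t + sum_i theta_i eps_{t-i} with
Var(eps_t) = sigma^2, the variance is
  gamma(0) = sigma^2 * (1 + sum_i theta_i^2).
  sum_i theta_i^2 = (0.354)^2 + (-0.417)^2 = 0.125316 + 0.173889 = 0.299205.
  gamma(0) = 3 * (1 + 0.299205) = 3 * 1.299205 = 3.897615, which rounds to 3.8976.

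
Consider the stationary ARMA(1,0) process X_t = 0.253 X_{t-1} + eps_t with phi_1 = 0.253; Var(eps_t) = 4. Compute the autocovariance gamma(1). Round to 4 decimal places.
\gamma(1) = 1.0812

Multiply the model equation by X_{t-k} and take expectations. With theta_0 = psi_0 = 1 and psi_j the MA(infinity) weights, this gives
  gamma(k) - sum_i phi_i gamma(k-i) = c_k,
  c_k = sigma^2 * sum_{j=k..q} theta_j psi_{j-k}   (c_k = 0 for k > q),
using gamma(-m) = gamma(m).
Pure AR (q = 0): c_0 = sigma^2 = 4, c_k = 0 for k >= 1.
Equations for k = 0 and k = 1 (AR order 1):
  gamma(0) = phi_1 gamma(1) + c_0
  gamma(1) = phi_1 gamma(0) + c_1
Substituting the second into the first: gamma(0) (1 - phi_1^2) = c_0 + phi_1 c_1, so
  gamma(0) = c_0 / (1 - phi_1^2) = 4 / (1 - (0.253)^2) = 4 / 0.935991 = 4.273545.
  gamma(1) = phi_1 gamma(0) = (0.253)(4.273545) = 1.081207.
Therefore gamma(1) = 1.0812 (to 4 decimal places).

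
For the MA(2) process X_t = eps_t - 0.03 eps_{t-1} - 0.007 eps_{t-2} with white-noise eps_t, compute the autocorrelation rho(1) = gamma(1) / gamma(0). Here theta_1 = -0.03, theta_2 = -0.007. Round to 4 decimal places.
\rho(1) = -0.0298

For an MA(q) process with theta_0 = 1, the autocovariance is
  gamma(k) = sigma^2 * sum_{i=0..q-k} theta_i * theta_{i+k},
and rho(k) = gamma(k) / gamma(0). Sigma^2 cancels.
  numerator   = (1)*(-0.03) + (-0.03)*(-0.007) = -0.02979.
  denominator = (1)^2 + (-0.03)^2 + (-0.007)^2 = 1.000949.
  rho(1) = -0.02979 / 1.000949 = -0.0298.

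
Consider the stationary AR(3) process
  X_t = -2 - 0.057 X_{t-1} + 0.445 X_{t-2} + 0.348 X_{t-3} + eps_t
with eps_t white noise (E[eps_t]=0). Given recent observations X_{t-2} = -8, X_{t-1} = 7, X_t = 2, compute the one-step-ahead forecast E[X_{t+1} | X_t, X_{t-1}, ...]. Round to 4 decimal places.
E[X_{t+1} \mid \mathcal F_t] = -1.7830

For an AR(p) model X_t = c + sum_i phi_i X_{t-i} + eps_t, the
one-step-ahead conditional mean is
  E[X_{t+1} | X_t, ...] = c + sum_i phi_i X_{t+1-i}.
Substitute known values:
  E[X_{t+1} | ...] = -2 + (-0.057) * (2) + (0.445) * (7) + (0.348) * (-8)
                   = -1.7830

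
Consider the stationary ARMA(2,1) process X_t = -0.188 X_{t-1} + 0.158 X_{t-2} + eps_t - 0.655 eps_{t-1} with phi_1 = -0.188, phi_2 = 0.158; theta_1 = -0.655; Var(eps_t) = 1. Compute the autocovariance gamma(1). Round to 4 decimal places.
\gamma(1) = -1.1928

Multiply the model equation by X_{t-k} and take expectations. With theta_0 = psi_0 = 1 and psi_j the MA(infinity) weights, this gives
  gamma(k) - sum_i phi_i gamma(k-i) = c_k,
  c_k = sigma^2 * sum_{j=k..q} theta_j psi_{j-k}   (c_k = 0 for k > q),
using gamma(-m) = gamma(m).
psi-weights needed (psi_j = theta_j + sum_i phi_i psi_{j-i}):
  psi_1 = theta_1 + phi_1 = -0.655 + (-0.188) = -0.843
Right-hand sides:
  c_0 = sigma^2 (1 + theta_1 psi_1) = 1 * (1 + (-0.655)(-0.843)) = 1 * 1.552165 = 1.552165
  c_1 = sigma^2 theta_1 = 1 * (-0.655) = -0.655
  c_2 = 0
Equations for k = 0, 1, 2 (AR order 2, c_2 = 0):
  (E0) gamma(0) = phi_1 gamma(1) + phi_2 gamma(2) + c_0
  (E1) gamma(1) = phi_1 gamma(0) + phi_2 gamma(1) + c_1
  (E2) gamma(2) = phi_1 gamma(1) + phi_2 gamma(0)
From (E1): gamma(1) = A gamma(0) + B with
  A = phi_1 / (1 - phi_2) = -0.188 / 0.842 = -0.223278,   B = c_1 / (1 - phi_2) = -0.655 / 0.842 = -0.77791.
Insert (E2) into (E0): gamma(0) (1 - phi_2^2) = phi_1 (1 + phi_2) gamma(1) + c_0.
  phi_1 (1 + phi_2) = (-0.188)(1.158) = -0.217704,   1 - phi_2^2 = 0.975036.
Replace gamma(1) by A gamma(0) + B and collect gamma(0):
  gamma(0) [0.975036 - (-0.217704)(-0.223278)] = (-0.217704)(-0.77791) + 1.552165
  gamma(0) * 0.926428 = 1.721519
  gamma(0) = 1.721519 / 0.926428 = 1.858234.
  gamma(1) = A gamma(0) + B = (-0.223278)(1.858234) + (-0.77791) = -1.192812.
Therefore gamma(1) = -1.1928 (to 4 decimal places).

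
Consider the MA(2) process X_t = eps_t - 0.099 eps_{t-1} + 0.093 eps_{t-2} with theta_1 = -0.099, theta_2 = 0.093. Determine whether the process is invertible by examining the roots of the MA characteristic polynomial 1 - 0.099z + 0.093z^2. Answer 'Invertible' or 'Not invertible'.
\text{Invertible}

The MA(q) characteristic polynomial is P(z) = 1 - 0.099z + 0.093z^2.
Invertibility requires all roots to lie outside the unit circle, i.e. |z| > 1 for every root.
Set 1 + (-0.099) z + (0.093) z^2 = 0, i.e. a z^2 + b z + c = 0 with a = 0.093, b = -0.099, c = 1.
Discriminant D = b^2 - 4ac = (-0.099)^2 - 4*(0.093)*1 = 0.009801 - (0.372) = -0.362199.
D < 0, so the roots are the complex-conjugate pair z = (-b +/- i sqrt(-D)) / (2a) = 0.5323 +/- 3.2356i.
For a conjugate pair |z|^2 = z * conj(z) = (product of roots) = c/a = 1/(0.093) = 10.752688, so |z| = sqrt(10.752688) = 3.2791 for both roots.
Moduli of all roots: 3.2791, 3.2791.
All moduli strictly greater than 1? Yes.
Verdict: Invertible.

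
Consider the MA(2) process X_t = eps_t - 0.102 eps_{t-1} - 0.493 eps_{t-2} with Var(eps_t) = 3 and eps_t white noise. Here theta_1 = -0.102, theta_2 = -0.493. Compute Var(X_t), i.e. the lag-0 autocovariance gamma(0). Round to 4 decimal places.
\gamma(0) = 3.7604

For an MA(q) process X_t = eps_t + sum_i theta_i eps_{t-i} with
Var(eps_t) = sigma^2, the variance is
  gamma(0) = sigma^2 * (1 + sum_i theta_i^2).
  sum_i theta_i^2 = (-0.102)^2 + (-0.493)^2 = 0.010404 + 0.243049 = 0.253453.
  gamma(0) = 3 * (1 + 0.253453) = 3 * 1.253453 = 3.760359, which rounds to 3.7604.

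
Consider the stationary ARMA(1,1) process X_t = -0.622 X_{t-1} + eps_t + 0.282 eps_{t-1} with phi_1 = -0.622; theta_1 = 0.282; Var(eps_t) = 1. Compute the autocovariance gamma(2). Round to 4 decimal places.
\gamma(2) = 0.2844

Multiply the model equation by X_{t-k} and take expectations. With theta_0 = psi_0 = 1 and psi_j the MA(infinity) weights, this gives
  gamma(k) - sum_i phi_i gamma(k-i) = c_k,
  c_k = sigma^2 * sum_{j=k..q} theta_j psi_{j-k}   (c_k = 0 for k > q),
using gamma(-m) = gamma(m).
psi-weights needed (psi_j = theta_j + sum_i phi_i psi_{j-i}):
  psi_1 = theta_1 + phi_1 = 0.282 + (-0.622) = -0.34
Right-hand sides:
  c_0 = sigma^2 (1 + theta_1 psi_1) = 1 * (1 + (0.282)(-0.34)) = 1 * 0.90412 = 0.90412
  c_1 = sigma^2 theta_1 = 1 * (0.282) = 0.282
  c_2 = 0
Equations for k = 0 and k = 1 (AR order 1):
  gamma(0) = phi_1 gamma(1) + c_0
  gamma(1) = phi_1 gamma(0) + c_1
Substituting the second into the first: gamma(0) (1 - phi_1^2) = c_0 + phi_1 c_1, so
  gamma(0) = (c_0 + phi_1 c_1) / (1 - phi_1^2) = (0.90412 + (-0.622)(0.282)) / (1 - (-0.622)^2) = 0.728716 / 0.613116 = 1.188545.
  gamma(1) = phi_1 gamma(0) + c_1 = (-0.622)(1.188545) + (0.282) = -0.457275.
For k = 2 (> q): gamma(2) = phi_1 gamma(1) = (-0.622)(-0.457275) = 0.284425.
Therefore gamma(2) = 0.2844 (to 4 decimal places).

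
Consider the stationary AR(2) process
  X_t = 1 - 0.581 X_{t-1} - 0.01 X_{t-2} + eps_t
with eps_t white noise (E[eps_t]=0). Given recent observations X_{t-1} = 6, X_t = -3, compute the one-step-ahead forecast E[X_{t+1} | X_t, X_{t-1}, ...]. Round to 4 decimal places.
E[X_{t+1} \mid \mathcal F_t] = 2.6830

For an AR(p) model X_t = c + sum_i phi_i X_{t-i} + eps_t, the
one-step-ahead conditional mean is
  E[X_{t+1} | X_t, ...] = c + sum_i phi_i X_{t+1-i}.
Substitute known values:
  E[X_{t+1} | ...] = 1 + (-0.581) * (-3) + (-0.01) * (6)
                   = 2.6830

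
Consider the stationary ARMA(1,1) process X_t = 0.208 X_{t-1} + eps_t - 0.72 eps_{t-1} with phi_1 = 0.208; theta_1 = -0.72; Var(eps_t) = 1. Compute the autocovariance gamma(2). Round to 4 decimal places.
\gamma(2) = -0.0946

Multiply the model equation by X_{t-k} and take expectations. With theta_0 = psi_0 = 1 and psi_j the MA(infinity) weights, this gives
  gamma(k) - sum_i phi_i gamma(k-i) = c_k,
  c_k = sigma^2 * sum_{j=k..q} theta_j psi_{j-k}   (c_k = 0 for k > q),
using gamma(-m) = gamma(m).
psi-weights needed (psi_j = theta_j + sum_i phi_i psi_{j-i}):
  psi_1 = theta_1 + phi_1 = -0.72 + (0.208) = -0.512
Right-hand sides:
  c_0 = sigma^2 (1 + theta_1 psi_1) = 1 * (1 + (-0.72)(-0.512)) = 1 * 1.36864 = 1.36864
  c_1 = sigma^2 theta_1 = 1 * (-0.72) = -0.72
  c_2 = 0
Equations for k = 0 and k = 1 (AR order 1):
  gamma(0) = phi_1 gamma(1) + c_0
  gamma(1) = phi_1 gamma(0) + c_1
Substituting the second into the first: gamma(0) (1 - phi_1^2) = c_0 + phi_1 c_1, so
  gamma(0) = (c_0 + phi_1 c_1) / (1 - phi_1^2) = (1.36864 + (0.208)(-0.72)) / (1 - (0.208)^2) = 1.21888 / 0.956736 = 1.273998.
  gamma(1) = phi_1 gamma(0) + c_1 = (0.208)(1.273998) + (-0.72) = -0.455008.
For k = 2 (> q): gamma(2) = phi_1 gamma(1) = (0.208)(-0.455008) = -0.094642.
Therefore gamma(2) = -0.0946 (to 4 decimal places).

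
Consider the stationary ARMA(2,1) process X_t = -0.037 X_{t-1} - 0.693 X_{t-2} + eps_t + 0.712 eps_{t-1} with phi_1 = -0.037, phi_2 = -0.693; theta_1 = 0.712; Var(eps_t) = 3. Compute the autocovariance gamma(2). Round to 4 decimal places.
\gamma(2) = -5.9459

Multiply the model equation by X_{t-k} and take expectations. With theta_0 = psi_0 = 1 and psi_j the MA(infinity) weights, this gives
  gamma(k) - sum_i phi_i gamma(k-i) = c_k,
  c_k = sigma^2 * sum_{j=k..q} theta_j psi_{j-k}   (c_k = 0 for k > q),
using gamma(-m) = gamma(m).
psi-weights needed (psi_j = theta_j + sum_i phi_i psi_{j-i}):
  psi_1 = theta_1 + phi_1 = 0.712 + (-0.037) = 0.675
Right-hand sides:
  c_0 = sigma^2 (1 + theta_1 psi_1) = 3 * (1 + (0.712)(0.675)) = 3 * 1.4806 = 4.4418
  c_1 = sigma^2 theta_1 = 3 * (0.712) = 2.136
  c_2 = 0
Equations for k = 0, 1, 2 (AR order 2, c_2 = 0):
  (E0) gamma(0) = phi_1 gamma(1) + phi_2 gamma(2) + c_0
  (E1) gamma(1) = phi_1 gamma(0) + phi_2 gamma(1) + c_1
  (E2) gamma(2) = phi_1 gamma(1) + phi_2 gamma(0)
From (E1): gamma(1) = A gamma(0) + B with
  A = phi_1 / (1 - phi_2) = -0.037 / 1.693 = -0.021855,   B = c_1 / (1 - phi_2) = 2.136 / 1.693 = 1.261666.
Insert (E2) into (E0): gamma(0) (1 - phi_2^2) = phi_1 (1 + phi_2) gamma(1) + c_0.
  phi_1 (1 + phi_2) = (-0.037)(0.307) = -0.011359,   1 - phi_2^2 = 0.519751.
Replace gamma(1) by A gamma(0) + B and collect gamma(0):
  gamma(0) [0.519751 - (-0.011359)(-0.021855)] = (-0.011359)(1.261666) + 4.4418
  gamma(0) * 0.519503 = 4.427469
  gamma(0) = 4.427469 / 0.519503 = 8.522513.
  gamma(1) = A gamma(0) + B = (-0.021855)(8.522513) + (1.261666) = 1.075409.
  gamma(2) = phi_1 gamma(1) + phi_2 gamma(0) = (-0.037)(1.075409) + (-0.693)(8.522513) = -5.945891.
Therefore gamma(2) = -5.9459 (to 4 decimal places).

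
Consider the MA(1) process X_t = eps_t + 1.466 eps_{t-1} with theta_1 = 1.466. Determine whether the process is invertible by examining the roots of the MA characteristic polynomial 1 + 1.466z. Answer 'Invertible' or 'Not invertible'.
\text{Not invertible}

The MA(q) characteristic polynomial is P(z) = 1 + 1.466z.
Invertibility requires all roots to lie outside the unit circle, i.e. |z| > 1 for every root.
This is linear in z: 1 + (1.466) z = 0  =>  z = -1/(1.466) = -0.682128,  |z| = 0.682128.
Moduli of all roots: 0.6821.
All moduli strictly greater than 1? No.
Verdict: Not invertible.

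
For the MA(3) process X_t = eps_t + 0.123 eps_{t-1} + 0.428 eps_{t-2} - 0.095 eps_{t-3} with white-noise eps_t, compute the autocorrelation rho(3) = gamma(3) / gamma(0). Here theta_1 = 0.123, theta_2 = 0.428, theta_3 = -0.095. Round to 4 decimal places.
\rho(3) = -0.0787

For an MA(q) process with theta_0 = 1, the autocovariance is
  gamma(k) = sigma^2 * sum_{i=0..q-k} theta_i * theta_{i+k},
and rho(k) = gamma(k) / gamma(0). Sigma^2 cancels.
  numerator   = (1)*(-0.095) = -0.095.
  denominator = (1)^2 + (0.123)^2 + (0.428)^2 + (-0.095)^2 = 1.207338.
  rho(3) = -0.095 / 1.207338 = -0.0787.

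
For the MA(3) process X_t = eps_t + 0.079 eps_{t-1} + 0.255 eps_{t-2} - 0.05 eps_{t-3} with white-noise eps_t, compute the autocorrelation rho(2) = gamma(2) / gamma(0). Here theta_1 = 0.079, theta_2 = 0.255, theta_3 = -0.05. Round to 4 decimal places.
\rho(2) = 0.2338

For an MA(q) process with theta_0 = 1, the autocovariance is
  gamma(k) = sigma^2 * sum_{i=0..q-k} theta_i * theta_{i+k},
and rho(k) = gamma(k) / gamma(0). Sigma^2 cancels.
  numerator   = (1)*(0.255) + (0.079)*(-0.05) = 0.25105.
  denominator = (1)^2 + (0.079)^2 + (0.255)^2 + (-0.05)^2 = 1.073766.
  rho(2) = 0.25105 / 1.073766 = 0.2338.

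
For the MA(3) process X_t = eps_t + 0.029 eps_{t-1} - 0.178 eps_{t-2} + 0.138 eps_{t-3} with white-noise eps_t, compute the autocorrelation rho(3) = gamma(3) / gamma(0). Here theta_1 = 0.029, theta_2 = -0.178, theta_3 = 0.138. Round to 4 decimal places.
\rho(3) = 0.1312

For an MA(q) process with theta_0 = 1, the autocovariance is
  gamma(k) = sigma^2 * sum_{i=0..q-k} theta_i * theta_{i+k},
and rho(k) = gamma(k) / gamma(0). Sigma^2 cancels.
  numerator   = (1)*(0.138) = 0.138.
  denominator = (1)^2 + (0.029)^2 + (-0.178)^2 + (0.138)^2 = 1.051569.
  rho(3) = 0.138 / 1.051569 = 0.1312.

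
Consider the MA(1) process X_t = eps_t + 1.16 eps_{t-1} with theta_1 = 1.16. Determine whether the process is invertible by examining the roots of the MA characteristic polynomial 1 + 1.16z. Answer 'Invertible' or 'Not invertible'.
\text{Not invertible}

The MA(q) characteristic polynomial is P(z) = 1 + 1.16z.
Invertibility requires all roots to lie outside the unit circle, i.e. |z| > 1 for every root.
This is linear in z: 1 + (1.16) z = 0  =>  z = -1/(1.16) = -0.862069,  |z| = 0.862069.
Moduli of all roots: 0.8621.
All moduli strictly greater than 1? No.
Verdict: Not invertible.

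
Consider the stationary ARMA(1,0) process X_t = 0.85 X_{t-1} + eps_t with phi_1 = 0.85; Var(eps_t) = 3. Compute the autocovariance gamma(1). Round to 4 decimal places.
\gamma(1) = 9.1892

Multiply the model equation by X_{t-k} and take expectations. With theta_0 = psi_0 = 1 and psi_j the MA(infinity) weights, this gives
  gamma(k) - sum_i phi_i gamma(k-i) = c_k,
  c_k = sigma^2 * sum_{j=k..q} theta_j psi_{j-k}   (c_k = 0 for k > q),
using gamma(-m) = gamma(m).
Pure AR (q = 0): c_0 = sigma^2 = 3, c_k = 0 for k >= 1.
Equations for k = 0 and k = 1 (AR order 1):
  gamma(0) = phi_1 gamma(1) + c_0
  gamma(1) = phi_1 gamma(0) + c_1
Substituting the second into the first: gamma(0) (1 - phi_1^2) = c_0 + phi_1 c_1, so
  gamma(0) = c_0 / (1 - phi_1^2) = 3 / (1 - (0.85)^2) = 3 / 0.2775 = 10.810811.
  gamma(1) = phi_1 gamma(0) = (0.85)(10.810811) = 9.189189.
Therefore gamma(1) = 9.1892 (to 4 decimal places).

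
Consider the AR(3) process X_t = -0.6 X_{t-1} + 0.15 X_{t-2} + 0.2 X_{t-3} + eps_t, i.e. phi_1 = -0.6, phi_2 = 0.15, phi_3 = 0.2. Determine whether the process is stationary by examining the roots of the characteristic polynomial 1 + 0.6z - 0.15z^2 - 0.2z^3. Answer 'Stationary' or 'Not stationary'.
\text{Stationary}

The AR(p) characteristic polynomial is P(z) = 1 + 0.6z - 0.15z^2 - 0.2z^3.
Stationarity requires all roots to lie outside the unit circle, i.e. |z| > 1 for every root.
Degree 3: look for a simple real root z0 first, then factor out (1 - z/z0) and solve the remaining quadratic.
Testing z0 = 2: P(2) = 1 + (0.6)(2) + (-0.15)(2)^2 + (-0.2)(2)^3
  = 1 + (1.2) + (-0.6) + (-1.6) = 0.  So z_0 = 2 is a root, |z_0| = 2.
Divide out the factor (1 - 0.5 z) = (1 - z/z0) (since 1/z0 = 0.5):
  P(z) = (1 - 0.5 z)(1 + (1.1) z + (0.4) z^2)
  [check: z-coef 1.1 - (0.5) = 0.6; z^2-coef 0.4 - (0.5)(1.1) = -0.15; z^3-coef -(0.5)(0.4) = -0.2.]
Remaining roots from the quadratic factor 1 + (1.1) z + (0.4) z^2:
  Set 1 + (1.1) z + (0.4) z^2 = 0, i.e. a z^2 + b z + c = 0 with a = 0.4, b = 1.1, c = 1.
  Discriminant D = b^2 - 4ac = (1.1)^2 - 4*(0.4)*1 = 1.21 - (1.6) = -0.39.
  D < 0, so the roots are the complex-conjugate pair z = (-b +/- i sqrt(-D)) / (2a) = -1.375 +/- 0.7806i.
  For a conjugate pair |z|^2 = z * conj(z) = (product of roots) = c/a = 1/(0.4) = 2.5, so |z| = sqrt(2.5) = 1.5811 for both roots.
Moduli of all roots: 2.0000, 1.5811, 1.5811.
All moduli strictly greater than 1? Yes.
Verdict: Stationary.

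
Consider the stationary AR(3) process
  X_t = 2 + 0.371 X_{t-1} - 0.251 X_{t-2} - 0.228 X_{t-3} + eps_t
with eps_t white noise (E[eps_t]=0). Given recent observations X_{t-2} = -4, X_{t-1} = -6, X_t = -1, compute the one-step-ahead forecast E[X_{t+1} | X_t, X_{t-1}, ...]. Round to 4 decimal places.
E[X_{t+1} \mid \mathcal F_t] = 4.0470

For an AR(p) model X_t = c + sum_i phi_i X_{t-i} + eps_t, the
one-step-ahead conditional mean is
  E[X_{t+1} | X_t, ...] = c + sum_i phi_i X_{t+1-i}.
Substitute known values:
  E[X_{t+1} | ...] = 2 + (0.371) * (-1) + (-0.251) * (-6) + (-0.228) * (-4)
                   = 4.0470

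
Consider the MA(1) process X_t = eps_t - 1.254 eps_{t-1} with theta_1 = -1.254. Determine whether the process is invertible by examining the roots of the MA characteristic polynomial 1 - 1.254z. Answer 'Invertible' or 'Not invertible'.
\text{Not invertible}

The MA(q) characteristic polynomial is P(z) = 1 - 1.254z.
Invertibility requires all roots to lie outside the unit circle, i.e. |z| > 1 for every root.
This is linear in z: 1 + (-1.254) z = 0  =>  z = -1/(-1.254) = 0.797448,  |z| = 0.797448.
Moduli of all roots: 0.7974.
All moduli strictly greater than 1? No.
Verdict: Not invertible.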